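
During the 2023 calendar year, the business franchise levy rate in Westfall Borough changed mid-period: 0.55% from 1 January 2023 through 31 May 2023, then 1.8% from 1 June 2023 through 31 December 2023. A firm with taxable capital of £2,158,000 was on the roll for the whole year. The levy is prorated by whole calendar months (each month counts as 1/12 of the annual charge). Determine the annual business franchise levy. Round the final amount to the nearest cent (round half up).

£27,604.42

1 January – 31 May 2023: 5 months at 0.55% → £2,158,000 × 0.55% × 5/12 = £4,945.4167
1 June – 31 December 2023: 7 months at 1.8% → £2,158,000 × 1.8% × 7/12 = £22,659.0000
Total = £27,604.4167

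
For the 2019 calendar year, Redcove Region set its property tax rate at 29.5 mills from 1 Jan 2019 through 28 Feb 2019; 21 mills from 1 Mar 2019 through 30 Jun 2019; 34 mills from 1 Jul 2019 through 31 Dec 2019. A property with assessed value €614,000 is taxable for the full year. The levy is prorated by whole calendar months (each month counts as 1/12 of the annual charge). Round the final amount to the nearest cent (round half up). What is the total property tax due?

€17,754.83

1 Jan – 28 Feb 2019: 2 months at 29.5 mills → €614,000 × 2.95% × 2/12 = €3,018.8333
1 Mar – 30 Jun 2019: 4 months at 21 mills → €614,000 × 2.1% × 4/12 = €4,298.0000
1 Jul – 31 Dec 2019: 6 months at 34 mills → €614,000 × 3.4% × 6/12 = €10,438.0000
Total = €17,754.8333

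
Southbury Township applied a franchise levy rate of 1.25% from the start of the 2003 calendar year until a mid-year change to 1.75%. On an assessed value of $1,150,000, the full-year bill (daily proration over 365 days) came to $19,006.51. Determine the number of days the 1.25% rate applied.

Let d = days at the first rate; then 365 − d days at the second rate.
$1,150,000 × [1.25%·d + 1.75%·(365−d)] / 365 = $19,006.51
Solving gives d = 71, so the new rate took effect on 13 March 2003.

71 days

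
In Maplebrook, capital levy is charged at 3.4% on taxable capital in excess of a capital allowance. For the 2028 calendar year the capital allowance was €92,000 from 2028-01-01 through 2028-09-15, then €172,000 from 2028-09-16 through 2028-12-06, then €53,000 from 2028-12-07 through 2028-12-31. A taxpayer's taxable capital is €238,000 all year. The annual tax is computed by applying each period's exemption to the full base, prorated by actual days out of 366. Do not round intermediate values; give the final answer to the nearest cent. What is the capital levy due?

€4,445.17

2028-01-01 to 2028-09-15: 259 days, exemption €92,000 → (€238,000 − €92,000) × 3.4% × 259/366 = €3,512.7760
2028-09-16 to 2028-12-06: 82 days, exemption €172,000 → (€238,000 − €172,000) × 3.4% × 82/366 = €502.7541
2028-12-07 to 2028-12-31: 25 days, exemption €53,000 → (€238,000 − €53,000) × 3.4% × 25/366 = €429.6448
Total = €4,445.1749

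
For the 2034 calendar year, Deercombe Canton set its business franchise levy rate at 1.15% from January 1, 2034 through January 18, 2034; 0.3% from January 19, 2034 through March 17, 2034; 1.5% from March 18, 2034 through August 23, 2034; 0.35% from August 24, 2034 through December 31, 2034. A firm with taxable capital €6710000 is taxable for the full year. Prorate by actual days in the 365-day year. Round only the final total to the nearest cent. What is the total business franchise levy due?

January 1 – January 18, 2034: 18 days at 1.15% → €6710000 × 1.15% × 18/365 = €3805.3973
January 19 – March 17, 2034: 58 days at 0.3% → €6710000 × 0.3% × 58/365 = €3198.7397
March 18 – August 23, 2034: 159 days at 1.5% → €6710000 × 1.5% × 159/365 = €43844.7945
August 24 – December 31, 2034: 130 days at 0.35% → €6710000 × 0.35% × 130/365 = €8364.5205
Total = €59213.4521

€59213.45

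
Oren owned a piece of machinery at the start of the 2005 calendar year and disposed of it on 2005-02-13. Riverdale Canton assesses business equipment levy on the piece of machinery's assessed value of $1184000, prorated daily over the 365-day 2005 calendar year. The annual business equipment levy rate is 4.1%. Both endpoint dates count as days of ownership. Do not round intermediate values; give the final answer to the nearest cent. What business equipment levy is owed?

Days held (2005-01-01 to 2005-02-13): 44 out of 365
Tax = $1184000 × 4.1% × 44/365 = $5851.8795

$5851.88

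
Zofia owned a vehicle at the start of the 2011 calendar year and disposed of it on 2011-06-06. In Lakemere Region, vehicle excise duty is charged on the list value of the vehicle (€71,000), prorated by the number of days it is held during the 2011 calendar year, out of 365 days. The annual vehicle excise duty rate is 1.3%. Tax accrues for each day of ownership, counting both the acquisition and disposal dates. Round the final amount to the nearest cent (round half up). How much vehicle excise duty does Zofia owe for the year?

€397.02

Days held (2011-01-01 to 2011-06-06): 157 out of 365
Tax = €71,000 × 1.3% × 157/365 = €397.0164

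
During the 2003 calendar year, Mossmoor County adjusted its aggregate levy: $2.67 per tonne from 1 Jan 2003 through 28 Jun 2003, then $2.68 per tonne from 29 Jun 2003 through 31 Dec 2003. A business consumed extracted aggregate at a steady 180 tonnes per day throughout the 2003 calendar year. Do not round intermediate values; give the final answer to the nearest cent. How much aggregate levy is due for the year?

$175,753.80

1 Jan – 28 Jun 2003: 179 days × 180 tonnes/day = 32,220 tonnes at $2.67/tonne → $86,027.40
29 Jun – 31 Dec 2003: 186 days × 180 tonnes/day = 33,480 tonnes at $2.68/tonne → $89,726.40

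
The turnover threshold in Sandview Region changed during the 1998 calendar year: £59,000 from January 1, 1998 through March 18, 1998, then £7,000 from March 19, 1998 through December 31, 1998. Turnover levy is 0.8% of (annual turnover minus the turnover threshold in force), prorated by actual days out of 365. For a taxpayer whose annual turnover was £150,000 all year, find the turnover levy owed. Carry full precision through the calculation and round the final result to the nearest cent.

£1,056.24

January 1 – March 18, 1998: 77 days, exemption £59,000 → (£150,000 − £59,000) × 0.8% × 77/365 = £153.5781
March 19 – December 31, 1998: 288 days, exemption £7,000 → (£150,000 − £7,000) × 0.8% × 288/365 = £902.6630
Total = £1,056.2411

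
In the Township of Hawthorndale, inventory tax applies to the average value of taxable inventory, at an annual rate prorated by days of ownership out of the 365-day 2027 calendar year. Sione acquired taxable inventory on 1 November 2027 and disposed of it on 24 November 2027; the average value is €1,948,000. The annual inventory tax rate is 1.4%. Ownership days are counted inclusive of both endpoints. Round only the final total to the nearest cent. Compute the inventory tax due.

Days held (1 November – 24 November 2027): 24 out of 365
Tax = €1,948,000 × 1.4% × 24/365 = €1,793.2274

€1,793.23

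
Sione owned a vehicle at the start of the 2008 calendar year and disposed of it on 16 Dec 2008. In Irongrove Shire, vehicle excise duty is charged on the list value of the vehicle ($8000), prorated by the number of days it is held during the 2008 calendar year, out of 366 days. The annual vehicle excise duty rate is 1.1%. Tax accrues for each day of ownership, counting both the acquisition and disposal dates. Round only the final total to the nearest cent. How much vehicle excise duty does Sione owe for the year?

Days held (1 Jan – 16 Dec 2008): 351 out of 366
Tax = $8000 × 1.1% × 351/366 = $84.3934

$84.39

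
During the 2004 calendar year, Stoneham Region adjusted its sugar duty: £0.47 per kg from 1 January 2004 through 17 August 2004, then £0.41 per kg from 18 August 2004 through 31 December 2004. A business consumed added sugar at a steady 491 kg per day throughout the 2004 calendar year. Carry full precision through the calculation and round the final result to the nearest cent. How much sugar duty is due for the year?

£80,455.26

1 January – 17 August 2004: 230 days × 491 kg/day = 112,930 kg at £0.47/kg → £53,077.10
18 August – 31 December 2004: 136 days × 491 kg/day = 66,776 kg at £0.41/kg → £27,378.16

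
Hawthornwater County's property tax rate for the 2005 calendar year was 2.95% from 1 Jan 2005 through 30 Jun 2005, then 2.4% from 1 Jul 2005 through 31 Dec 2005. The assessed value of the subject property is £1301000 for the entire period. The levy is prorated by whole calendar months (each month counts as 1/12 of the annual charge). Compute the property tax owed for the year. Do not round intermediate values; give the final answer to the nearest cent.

1 Jan – 30 Jun 2005: 6 months at 2.95% → £1301000 × 2.95% × 6/12 = £19189.7500
1 Jul – 31 Dec 2005: 6 months at 2.4% → £1301000 × 2.4% × 6/12 = £15612.0000
Total = £34801.7500

£34801.75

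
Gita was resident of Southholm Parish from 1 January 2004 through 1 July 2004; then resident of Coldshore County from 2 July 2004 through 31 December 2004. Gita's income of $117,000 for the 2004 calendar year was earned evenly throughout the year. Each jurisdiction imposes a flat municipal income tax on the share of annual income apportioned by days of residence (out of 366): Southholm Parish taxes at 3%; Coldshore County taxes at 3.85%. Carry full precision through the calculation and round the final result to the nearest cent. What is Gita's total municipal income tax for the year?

$4,007.25

Southholm Parish, 1 January – 1 July 2004: 183 days → $117,000 × 3% × 183/366 = $1,755.0000
Coldshore County, 2 July – 31 December 2004: 183 days → $117,000 × 3.85% × 183/366 = $2,252.2500
Total = $4,007.2500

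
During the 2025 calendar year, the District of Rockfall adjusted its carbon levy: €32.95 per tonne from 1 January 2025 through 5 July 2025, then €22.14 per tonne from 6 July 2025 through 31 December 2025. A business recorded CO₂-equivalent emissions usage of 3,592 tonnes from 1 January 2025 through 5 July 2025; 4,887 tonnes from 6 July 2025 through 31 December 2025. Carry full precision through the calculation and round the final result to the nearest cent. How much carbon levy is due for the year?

€226,554.58

1 January – 5 July 2025: 3,592 tonnes at €32.95/tonne → €118,356.40
6 July – 31 December 2025: 4,887 tonnes at €22.14/tonne → €108,198.18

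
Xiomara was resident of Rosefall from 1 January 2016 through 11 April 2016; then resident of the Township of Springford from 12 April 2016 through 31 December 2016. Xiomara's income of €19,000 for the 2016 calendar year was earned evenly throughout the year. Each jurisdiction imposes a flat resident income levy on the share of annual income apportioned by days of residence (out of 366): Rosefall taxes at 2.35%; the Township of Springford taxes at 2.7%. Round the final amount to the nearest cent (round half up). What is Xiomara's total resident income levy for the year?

€494.47

Rosefall, 1 January – 11 April 2016: 102 days → €19,000 × 2.35% × 102/366 = €124.4344
The Township of Springford, 12 April – 31 December 2016: 264 days → €19,000 × 2.7% × 264/366 = €370.0328
Total = €494.4672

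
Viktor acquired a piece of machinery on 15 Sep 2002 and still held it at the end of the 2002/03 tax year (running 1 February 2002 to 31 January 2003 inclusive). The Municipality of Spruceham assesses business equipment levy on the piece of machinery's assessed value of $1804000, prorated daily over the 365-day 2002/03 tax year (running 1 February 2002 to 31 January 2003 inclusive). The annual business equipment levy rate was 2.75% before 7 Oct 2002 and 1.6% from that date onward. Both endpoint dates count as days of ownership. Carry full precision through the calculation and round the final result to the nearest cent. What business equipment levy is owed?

15 Sep – 6 Oct 2002: 22 days at 2.75% → $1804000 × 2.75% × 22/365 = $2990.1918
7 Oct 2002 – 31 Jan 2003: 117 days at 1.6% → $1804000 × 1.6% × 117/365 = $9252.2959
Total = $12242.4877

$12242.49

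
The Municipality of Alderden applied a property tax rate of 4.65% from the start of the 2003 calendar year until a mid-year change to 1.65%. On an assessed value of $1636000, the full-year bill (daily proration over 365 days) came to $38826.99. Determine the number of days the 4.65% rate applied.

88 days

Let d = days at the first rate; then 365 − d days at the second rate.
$1636000 × [4.65%·d + 1.65%·(365−d)] / 365 = $38826.99
Solving gives d = 88, so the new rate took effect on 30 Mar 2003.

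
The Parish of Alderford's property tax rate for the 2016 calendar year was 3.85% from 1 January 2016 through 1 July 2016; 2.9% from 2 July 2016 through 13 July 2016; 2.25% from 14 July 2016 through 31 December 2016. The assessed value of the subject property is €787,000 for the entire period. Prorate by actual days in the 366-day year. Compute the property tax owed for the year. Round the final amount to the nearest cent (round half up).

1 January – 1 July 2016: 183 days at 3.85% → €787,000 × 3.85% × 183/366 = €15,149.7500
2 July – 13 July 2016: 12 days at 2.9% → €787,000 × 2.9% × 12/366 = €748.2951
14 July – 31 December 2016: 171 days at 2.25% → €787,000 × 2.25% × 171/366 = €8,273.1762
Total = €24,171.2213

€24,171.22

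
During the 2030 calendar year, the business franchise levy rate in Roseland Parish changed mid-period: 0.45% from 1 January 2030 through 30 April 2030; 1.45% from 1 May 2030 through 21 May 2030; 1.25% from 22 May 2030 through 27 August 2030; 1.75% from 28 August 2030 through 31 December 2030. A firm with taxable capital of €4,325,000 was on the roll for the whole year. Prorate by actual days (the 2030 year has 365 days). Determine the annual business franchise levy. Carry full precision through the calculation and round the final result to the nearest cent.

1 January – 30 April 2030: 120 days at 0.45% → €4,325,000 × 0.45% × 120/365 = €6,398.6301
1 May – 21 May 2030: 21 days at 1.45% → €4,325,000 × 1.45% × 21/365 = €3,608.1164
22 May – 27 August 2030: 98 days at 1.25% → €4,325,000 × 1.25% × 98/365 = €14,515.4110
28 August – 31 December 2030: 126 days at 1.75% → €4,325,000 × 1.75% × 126/365 = €26,127.7397
Total = €50,649.8973

€50,649.90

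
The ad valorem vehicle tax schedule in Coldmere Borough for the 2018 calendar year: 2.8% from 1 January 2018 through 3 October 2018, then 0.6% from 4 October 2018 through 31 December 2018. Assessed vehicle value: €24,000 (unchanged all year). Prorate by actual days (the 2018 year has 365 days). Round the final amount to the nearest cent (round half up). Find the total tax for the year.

1 January – 3 October 2018: 276 days at 2.8% → €24,000 × 2.8% × 276/365 = €508.1425
4 October – 31 December 2018: 89 days at 0.6% → €24,000 × 0.6% × 89/365 = €35.1123
Total = €543.2548

€543.25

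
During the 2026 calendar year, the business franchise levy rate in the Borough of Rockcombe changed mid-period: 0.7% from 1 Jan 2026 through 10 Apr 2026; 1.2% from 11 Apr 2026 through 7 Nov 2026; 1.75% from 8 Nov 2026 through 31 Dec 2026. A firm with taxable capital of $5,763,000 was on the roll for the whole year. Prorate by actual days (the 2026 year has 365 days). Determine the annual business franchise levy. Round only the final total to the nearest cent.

1 Jan – 10 Apr 2026: 100 days at 0.7% → $5,763,000 × 0.7% × 100/365 = $11,052.3288
11 Apr – 7 Nov 2026: 211 days at 1.2% → $5,763,000 × 1.2% × 211/365 = $39,977.8521
8 Nov – 31 Dec 2026: 54 days at 1.75% → $5,763,000 × 1.75% × 54/365 = $14,920.6438
Total = $65,950.8247

$65,950.82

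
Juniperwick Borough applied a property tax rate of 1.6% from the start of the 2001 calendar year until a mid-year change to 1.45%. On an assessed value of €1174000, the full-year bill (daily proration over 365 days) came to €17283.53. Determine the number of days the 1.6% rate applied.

54 days

Let d = days at the first rate; then 365 − d days at the second rate.
€1174000 × [1.6%·d + 1.45%·(365−d)] / 365 = €17283.53
Solving gives d = 54, so the new rate took effect on 24 Feb 2001.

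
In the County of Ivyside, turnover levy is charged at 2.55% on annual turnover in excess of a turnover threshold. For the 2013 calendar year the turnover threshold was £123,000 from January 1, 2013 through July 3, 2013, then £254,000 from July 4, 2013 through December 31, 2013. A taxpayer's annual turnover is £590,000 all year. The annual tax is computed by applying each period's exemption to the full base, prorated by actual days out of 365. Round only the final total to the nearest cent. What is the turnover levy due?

January 1 – July 3, 2013: 184 days, exemption £123,000 → (£590,000 − £123,000) × 2.55% × 184/365 = £6,003.1890
July 4 – December 31, 2013: 181 days, exemption £254,000 → (£590,000 − £254,000) × 2.55% × 181/365 = £4,248.7890
Total = £10,251.9781

£10,251.98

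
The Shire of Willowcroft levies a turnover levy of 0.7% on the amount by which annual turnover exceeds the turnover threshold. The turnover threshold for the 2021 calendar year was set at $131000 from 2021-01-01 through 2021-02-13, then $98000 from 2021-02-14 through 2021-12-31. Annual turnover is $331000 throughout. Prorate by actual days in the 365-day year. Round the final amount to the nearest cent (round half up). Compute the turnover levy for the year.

2021-01-01 to 2021-02-13: 44 days, exemption $131000 → ($331000 − $131000) × 0.7% × 44/365 = $168.7671
2021-02-14 to 2021-12-31: 321 days, exemption $98000 → ($331000 − $98000) × 0.7% × 321/365 = $1434.3863
Total = $1603.1534

$1603.15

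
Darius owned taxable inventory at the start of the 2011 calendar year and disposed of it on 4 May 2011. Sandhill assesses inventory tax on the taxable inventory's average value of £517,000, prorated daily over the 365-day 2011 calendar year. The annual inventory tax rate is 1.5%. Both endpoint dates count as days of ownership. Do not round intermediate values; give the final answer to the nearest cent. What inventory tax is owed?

Days held (1 January – 4 May 2011): 124 out of 365
Tax = £517,000 × 1.5% × 124/365 = £2,634.5753

£2,634.58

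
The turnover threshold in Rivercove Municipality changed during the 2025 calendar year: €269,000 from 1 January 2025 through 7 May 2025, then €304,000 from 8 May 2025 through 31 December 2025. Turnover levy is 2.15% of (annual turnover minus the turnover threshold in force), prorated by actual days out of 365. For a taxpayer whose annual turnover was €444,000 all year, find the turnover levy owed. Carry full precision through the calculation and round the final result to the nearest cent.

1 January – 7 May 2025: 127 days, exemption €269,000 → (€444,000 − €269,000) × 2.15% × 127/365 = €1,309.1438
8 May – 31 December 2025: 238 days, exemption €304,000 → (€444,000 − €304,000) × 2.15% × 238/365 = €1,962.6849
Total = €3,271.8288

€3,271.83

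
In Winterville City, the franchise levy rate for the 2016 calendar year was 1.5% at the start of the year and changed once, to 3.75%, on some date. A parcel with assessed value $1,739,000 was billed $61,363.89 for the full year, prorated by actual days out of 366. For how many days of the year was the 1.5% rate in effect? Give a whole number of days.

Let d = days at the first rate; then 366 − d days at the second rate.
$1,739,000 × [1.5%·d + 3.75%·(366−d)] / 366 = $61,363.89
Solving gives d = 36, so the new rate took effect on 6 Feb 2016.

36 days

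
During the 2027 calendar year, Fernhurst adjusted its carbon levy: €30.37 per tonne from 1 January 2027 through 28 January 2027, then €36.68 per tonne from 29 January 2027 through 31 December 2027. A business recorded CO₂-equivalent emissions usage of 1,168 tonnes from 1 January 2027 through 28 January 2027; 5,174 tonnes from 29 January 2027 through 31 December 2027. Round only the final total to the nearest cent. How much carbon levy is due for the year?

€225,254.48

1 January – 28 January 2027: 1,168 tonnes at €30.37/tonne → €35,472.16
29 January – 31 December 2027: 5,174 tonnes at €36.68/tonne → €189,782.32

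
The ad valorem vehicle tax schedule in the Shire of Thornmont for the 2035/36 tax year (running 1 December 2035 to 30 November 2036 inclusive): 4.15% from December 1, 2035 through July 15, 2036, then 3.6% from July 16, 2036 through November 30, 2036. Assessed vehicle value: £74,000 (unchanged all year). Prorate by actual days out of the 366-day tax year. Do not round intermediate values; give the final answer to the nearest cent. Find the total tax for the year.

£2,917.54

December 1, 2035 – July 15, 2036: 228 days at 4.15% → £74,000 × 4.15% × 228/366 = £1,913.0820
July 16 – November 30, 2036: 138 days at 3.6% → £74,000 × 3.6% × 138/366 = £1,004.4590
Total = £2,917.5410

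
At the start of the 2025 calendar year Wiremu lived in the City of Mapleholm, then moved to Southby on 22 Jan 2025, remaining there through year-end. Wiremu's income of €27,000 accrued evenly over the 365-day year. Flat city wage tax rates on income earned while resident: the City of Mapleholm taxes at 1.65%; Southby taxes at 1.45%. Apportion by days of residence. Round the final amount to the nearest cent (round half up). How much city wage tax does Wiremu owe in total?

€394.61

The City of Mapleholm, 1 Jan – 21 Jan 2025: 21 days → €27,000 × 1.65% × 21/365 = €25.6315
Southby, 22 Jan – 31 Dec 2025: 344 days → €27,000 × 1.45% × 344/365 = €368.9753
Total = €394.6068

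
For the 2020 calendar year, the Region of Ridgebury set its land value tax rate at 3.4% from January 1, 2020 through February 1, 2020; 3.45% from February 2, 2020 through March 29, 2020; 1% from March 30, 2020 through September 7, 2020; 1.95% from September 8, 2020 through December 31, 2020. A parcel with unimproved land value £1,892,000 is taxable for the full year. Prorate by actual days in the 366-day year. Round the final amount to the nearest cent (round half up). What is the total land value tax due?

£35,756.73

January 1 – February 1, 2020: 32 days at 3.4% → £1,892,000 × 3.4% × 32/366 = £5,624.3060
February 2 – March 29, 2020: 57 days at 3.45% → £1,892,000 × 3.45% × 57/366 = £10,165.6230
March 30 – September 7, 2020: 162 days at 1% → £1,892,000 × 1% × 162/366 = £8,374.4262
September 8 – December 31, 2020: 115 days at 1.95% → £1,892,000 × 1.95% × 115/366 = £11,592.3770
Total = £35,756.7322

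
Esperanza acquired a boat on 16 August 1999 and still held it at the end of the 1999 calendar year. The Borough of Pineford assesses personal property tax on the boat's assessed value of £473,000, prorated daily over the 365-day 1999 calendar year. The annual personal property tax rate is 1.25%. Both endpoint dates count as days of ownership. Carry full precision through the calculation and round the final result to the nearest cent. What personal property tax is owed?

£2,235.41

Days held (16 August – 31 December 1999): 138 out of 365
Tax = £473,000 × 1.25% × 138/365 = £2,235.4110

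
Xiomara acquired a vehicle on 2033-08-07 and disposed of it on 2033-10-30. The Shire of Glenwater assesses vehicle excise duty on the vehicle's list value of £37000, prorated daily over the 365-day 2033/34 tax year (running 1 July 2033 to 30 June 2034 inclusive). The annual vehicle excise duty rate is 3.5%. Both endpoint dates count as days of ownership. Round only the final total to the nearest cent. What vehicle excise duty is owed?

Days held (2033-08-07 to 2033-10-30): 85 out of 365
Tax = £37000 × 3.5% × 85/365 = £301.5753

£301.58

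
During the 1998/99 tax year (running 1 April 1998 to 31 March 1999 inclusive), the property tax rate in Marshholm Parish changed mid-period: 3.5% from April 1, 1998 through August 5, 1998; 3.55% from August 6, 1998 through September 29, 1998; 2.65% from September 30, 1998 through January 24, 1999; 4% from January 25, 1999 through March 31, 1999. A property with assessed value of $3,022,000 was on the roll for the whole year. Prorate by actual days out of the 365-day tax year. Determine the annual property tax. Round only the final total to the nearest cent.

$100,495.99

April 1 – August 5, 1998: 127 days at 3.5% → $3,022,000 × 3.5% × 127/365 = $36,802.1644
August 6 – September 29, 1998: 55 days at 3.55% → $3,022,000 × 3.55% × 55/365 = $16,165.6301
September 30, 1998 – January 24, 1999: 117 days at 2.65% → $3,022,000 × 2.65% × 117/365 = $25,670.4411
January 25 – March 31, 1999: 66 days at 4% → $3,022,000 × 4% × 66/365 = $21,857.7534
Total = $100,495.9890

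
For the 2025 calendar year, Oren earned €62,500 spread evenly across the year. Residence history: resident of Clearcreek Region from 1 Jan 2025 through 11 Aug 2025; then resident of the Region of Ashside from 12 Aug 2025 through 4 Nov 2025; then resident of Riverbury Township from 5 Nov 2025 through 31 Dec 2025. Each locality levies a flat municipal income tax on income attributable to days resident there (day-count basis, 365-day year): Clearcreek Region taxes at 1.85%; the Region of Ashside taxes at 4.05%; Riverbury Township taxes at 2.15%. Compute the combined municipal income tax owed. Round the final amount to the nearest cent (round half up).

Clearcreek Region, 1 Jan – 11 Aug 2025: 223 days → €62,500 × 1.85% × 223/365 = €706.4212
The Region of Ashside, 12 Aug – 4 Nov 2025: 85 days → €62,500 × 4.05% × 85/365 = €589.4692
Riverbury Township, 5 Nov – 31 Dec 2025: 57 days → €62,500 × 2.15% × 57/365 = €209.8459
Total = €1,505.7363

€1,505.74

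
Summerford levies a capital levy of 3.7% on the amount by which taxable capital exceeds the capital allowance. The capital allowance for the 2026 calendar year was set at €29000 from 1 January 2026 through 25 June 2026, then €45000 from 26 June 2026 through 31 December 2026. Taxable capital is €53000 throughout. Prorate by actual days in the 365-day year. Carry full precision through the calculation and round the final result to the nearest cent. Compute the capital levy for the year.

€581.46

1 January – 25 June 2026: 176 days, exemption €29000 → (€53000 − €29000) × 3.7% × 176/365 = €428.1863
26 June – 31 December 2026: 189 days, exemption €45000 → (€53000 − €45000) × 3.7% × 189/365 = €153.2712
Total = €581.4575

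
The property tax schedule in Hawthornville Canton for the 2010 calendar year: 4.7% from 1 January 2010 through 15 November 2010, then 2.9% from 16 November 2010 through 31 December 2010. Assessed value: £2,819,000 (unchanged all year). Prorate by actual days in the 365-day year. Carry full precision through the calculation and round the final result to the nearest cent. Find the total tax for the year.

£126,098.12

1 January – 15 November 2010: 319 days at 4.7% → £2,819,000 × 4.7% × 319/365 = £115,795.2521
16 November – 31 December 2010: 46 days at 2.9% → £2,819,000 × 2.9% × 46/365 = £10,302.8658
Total = £126,098.1178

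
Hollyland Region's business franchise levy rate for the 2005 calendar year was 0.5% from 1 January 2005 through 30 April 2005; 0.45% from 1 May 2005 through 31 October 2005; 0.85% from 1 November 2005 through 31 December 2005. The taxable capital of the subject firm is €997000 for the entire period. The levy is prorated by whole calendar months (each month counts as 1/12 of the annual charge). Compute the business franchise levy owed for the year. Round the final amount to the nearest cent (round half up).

1 January – 30 April 2005: 4 months at 0.5% → €997000 × 0.5% × 4/12 = €1661.6667
1 May – 31 October 2005: 6 months at 0.45% → €997000 × 0.45% × 6/12 = €2243.2500
1 November – 31 December 2005: 2 months at 0.85% → €997000 × 0.85% × 2/12 = €1412.4167
Total = €5317.3333

€5317.33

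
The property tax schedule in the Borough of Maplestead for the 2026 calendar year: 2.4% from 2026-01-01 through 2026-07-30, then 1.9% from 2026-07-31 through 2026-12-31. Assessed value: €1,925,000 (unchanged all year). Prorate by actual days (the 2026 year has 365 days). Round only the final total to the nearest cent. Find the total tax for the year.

2026-01-01 to 2026-07-30: 211 days at 2.4% → €1,925,000 × 2.4% × 211/365 = €26,707.3973
2026-07-31 to 2026-12-31: 154 days at 1.9% → €1,925,000 × 1.9% × 154/365 = €15,431.6438
Total = €42,139.0411

€42,139.04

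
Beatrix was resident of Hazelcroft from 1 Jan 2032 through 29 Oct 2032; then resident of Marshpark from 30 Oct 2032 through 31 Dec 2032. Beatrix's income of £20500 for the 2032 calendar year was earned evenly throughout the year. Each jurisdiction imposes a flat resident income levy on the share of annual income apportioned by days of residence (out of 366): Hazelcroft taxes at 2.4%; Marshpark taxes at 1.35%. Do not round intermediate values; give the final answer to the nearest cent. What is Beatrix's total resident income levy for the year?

Hazelcroft, 1 Jan – 29 Oct 2032: 303 days → £20500 × 2.4% × 303/366 = £407.3115
Marshpark, 30 Oct – 31 Dec 2032: 63 days → £20500 × 1.35% × 63/366 = £47.6373
Total = £454.9488

£454.95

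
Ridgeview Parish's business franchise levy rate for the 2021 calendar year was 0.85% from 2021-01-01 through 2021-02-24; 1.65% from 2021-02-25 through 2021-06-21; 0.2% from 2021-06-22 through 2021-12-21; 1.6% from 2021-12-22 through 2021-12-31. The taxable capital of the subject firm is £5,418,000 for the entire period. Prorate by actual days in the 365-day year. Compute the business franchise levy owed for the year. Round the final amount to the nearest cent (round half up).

£43,403.38

2021-01-01 to 2021-02-24: 55 days at 0.85% → £5,418,000 × 0.85% × 55/365 = £6,939.4932
2021-02-25 to 2021-06-21: 117 days at 1.65% → £5,418,000 × 1.65% × 117/365 = £28,656.0247
2021-06-22 to 2021-12-21: 183 days at 0.2% → £5,418,000 × 0.2% × 183/365 = £5,432.8438
2021-12-22 to 2021-12-31: 10 days at 1.6% → £5,418,000 × 1.6% × 10/365 = £2,375.0137
Total = £43,403.3753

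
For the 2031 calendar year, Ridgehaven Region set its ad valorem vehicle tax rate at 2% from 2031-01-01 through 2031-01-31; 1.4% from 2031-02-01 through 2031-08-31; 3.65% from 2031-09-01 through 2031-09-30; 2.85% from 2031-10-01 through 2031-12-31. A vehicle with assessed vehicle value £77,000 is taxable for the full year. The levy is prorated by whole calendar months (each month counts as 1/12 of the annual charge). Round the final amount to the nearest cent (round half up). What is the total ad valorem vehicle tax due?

2031-01-01 to 2031-01-31: 1 month at 2% → £77,000 × 2% × 1/12 = £128.3333
2031-02-01 to 2031-08-31: 7 months at 1.4% → £77,000 × 1.4% × 7/12 = £628.8333
2031-09-01 to 2031-09-30: 1 month at 3.65% → £77,000 × 3.65% × 1/12 = £234.2083
2031-10-01 to 2031-12-31: 3 months at 2.85% → £77,000 × 2.85% × 3/12 = £548.6250
Total = £1,540.0000

£1,540.00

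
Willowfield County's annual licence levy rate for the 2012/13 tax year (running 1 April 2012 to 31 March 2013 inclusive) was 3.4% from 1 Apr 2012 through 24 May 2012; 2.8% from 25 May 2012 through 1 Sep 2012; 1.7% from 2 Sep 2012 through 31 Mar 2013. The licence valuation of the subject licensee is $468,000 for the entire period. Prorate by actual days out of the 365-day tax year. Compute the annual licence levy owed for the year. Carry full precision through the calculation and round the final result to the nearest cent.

1 Apr – 24 May 2012: 54 days at 3.4% → $468,000 × 3.4% × 54/365 = $2,354.1041
25 May – 1 Sep 2012: 100 days at 2.8% → $468,000 × 2.8% × 100/365 = $3,590.1370
2 Sep 2012 – 31 Mar 2013: 211 days at 1.7% → $468,000 × 1.7% × 211/365 = $4,599.2219
Total = $10,543.4630

$10,543.46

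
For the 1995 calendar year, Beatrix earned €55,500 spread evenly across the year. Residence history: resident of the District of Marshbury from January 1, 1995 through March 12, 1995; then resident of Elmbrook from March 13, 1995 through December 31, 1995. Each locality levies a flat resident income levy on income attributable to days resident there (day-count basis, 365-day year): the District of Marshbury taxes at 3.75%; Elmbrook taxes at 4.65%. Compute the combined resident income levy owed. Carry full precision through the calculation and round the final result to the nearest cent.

The District of Marshbury, January 1 – March 12, 1995: 71 days → €55,500 × 3.75% × 71/365 = €404.8459
Elmbrook, March 13 – December 31, 1995: 294 days → €55,500 × 4.65% × 294/365 = €2,078.7411
Total = €2,483.5870

€2,483.59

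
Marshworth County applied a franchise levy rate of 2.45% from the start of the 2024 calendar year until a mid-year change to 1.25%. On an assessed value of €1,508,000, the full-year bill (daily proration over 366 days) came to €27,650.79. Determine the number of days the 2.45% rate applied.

178 days

Let d = days at the first rate; then 366 − d days at the second rate.
€1,508,000 × [2.45%·d + 1.25%·(366−d)] / 366 = €27,650.79
Solving gives d = 178, so the new rate took effect on 27 Jun 2024.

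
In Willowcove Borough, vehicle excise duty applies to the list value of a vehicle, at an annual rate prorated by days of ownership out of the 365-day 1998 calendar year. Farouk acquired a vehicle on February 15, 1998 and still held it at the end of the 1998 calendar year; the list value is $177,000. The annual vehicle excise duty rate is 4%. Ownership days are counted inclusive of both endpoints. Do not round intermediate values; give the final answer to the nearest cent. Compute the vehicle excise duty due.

Days held (February 15 – December 31, 1998): 320 out of 365
Tax = $177,000 × 4% × 320/365 = $6,207.1233

$6,207.12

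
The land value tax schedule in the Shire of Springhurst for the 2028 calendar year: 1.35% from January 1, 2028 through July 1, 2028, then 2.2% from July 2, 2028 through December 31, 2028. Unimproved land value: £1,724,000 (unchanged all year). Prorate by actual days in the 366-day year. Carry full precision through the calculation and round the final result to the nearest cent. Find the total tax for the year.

£30,601.00

January 1 – July 1, 2028: 183 days at 1.35% → £1,724,000 × 1.35% × 183/366 = £11,637.0000
July 2 – December 31, 2028: 183 days at 2.2% → £1,724,000 × 2.2% × 183/366 = £18,964.0000
Total = £30,601.0000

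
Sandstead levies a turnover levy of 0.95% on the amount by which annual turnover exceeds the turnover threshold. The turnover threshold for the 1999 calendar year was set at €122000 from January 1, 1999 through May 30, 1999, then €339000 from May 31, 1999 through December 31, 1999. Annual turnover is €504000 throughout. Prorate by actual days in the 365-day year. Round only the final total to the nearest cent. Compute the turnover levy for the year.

January 1 – May 30, 1999: 150 days, exemption €122000 → (€504000 − €122000) × 0.95% × 150/365 = €1491.3699
May 31 – December 31, 1999: 215 days, exemption €339000 → (€504000 − €339000) × 0.95% × 215/365 = €923.3219
Total = €2414.6918

€2414.69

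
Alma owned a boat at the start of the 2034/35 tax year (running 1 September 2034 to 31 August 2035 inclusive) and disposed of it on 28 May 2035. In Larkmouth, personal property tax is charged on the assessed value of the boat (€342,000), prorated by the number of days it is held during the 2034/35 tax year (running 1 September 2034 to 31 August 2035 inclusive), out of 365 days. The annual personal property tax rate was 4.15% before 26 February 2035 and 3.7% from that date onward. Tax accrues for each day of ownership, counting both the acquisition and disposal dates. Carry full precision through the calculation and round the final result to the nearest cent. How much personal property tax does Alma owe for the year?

1 September 2034 – 25 February 2035: 178 days at 4.15% → €342,000 × 4.15% × 178/365 = €6,921.5178
26 February – 28 May 2035: 92 days at 3.7% → €342,000 × 3.7% × 92/365 = €3,189.5014
Total = €10,111.0192

€10,111.02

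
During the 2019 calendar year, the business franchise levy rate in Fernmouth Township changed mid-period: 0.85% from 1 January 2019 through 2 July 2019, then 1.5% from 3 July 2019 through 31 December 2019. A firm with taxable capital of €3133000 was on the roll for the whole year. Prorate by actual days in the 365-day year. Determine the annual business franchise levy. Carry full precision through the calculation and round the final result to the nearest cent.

€36784.85

1 January – 2 July 2019: 183 days at 0.85% → €3133000 × 0.85% × 183/365 = €13351.7301
3 July – 31 December 2019: 182 days at 1.5% → €3133000 × 1.5% × 182/365 = €23433.1233
Total = €36784.8534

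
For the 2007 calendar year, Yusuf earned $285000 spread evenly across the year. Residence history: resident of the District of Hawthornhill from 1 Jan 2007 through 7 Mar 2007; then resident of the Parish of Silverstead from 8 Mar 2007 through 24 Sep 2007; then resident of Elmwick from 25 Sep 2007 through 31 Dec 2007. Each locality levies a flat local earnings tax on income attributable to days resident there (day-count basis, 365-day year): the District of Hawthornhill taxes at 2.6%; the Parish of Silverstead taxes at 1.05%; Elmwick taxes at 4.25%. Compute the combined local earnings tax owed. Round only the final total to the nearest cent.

The District of Hawthornhill, 1 Jan – 7 Mar 2007: 66 days → $285000 × 2.6% × 66/365 = $1339.8904
The Parish of Silverstead, 8 Mar – 24 Sep 2007: 201 days → $285000 × 1.05% × 201/365 = $1647.9247
Elmwick, 25 Sep – 31 Dec 2007: 98 days → $285000 × 4.25% × 98/365 = $3252.1233
Total = $6239.9384

$6239.94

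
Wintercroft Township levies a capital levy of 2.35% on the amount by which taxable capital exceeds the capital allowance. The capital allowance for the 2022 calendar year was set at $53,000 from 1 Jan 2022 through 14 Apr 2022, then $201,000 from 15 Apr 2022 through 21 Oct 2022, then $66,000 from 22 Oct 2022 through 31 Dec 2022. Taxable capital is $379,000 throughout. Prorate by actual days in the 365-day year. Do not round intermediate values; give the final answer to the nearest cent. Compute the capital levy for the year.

1 Jan – 14 Apr 2022: 104 days, exemption $53,000 → ($379,000 − $53,000) × 2.35% × 104/365 = $2,182.8603
15 Apr – 21 Oct 2022: 190 days, exemption $201,000 → ($379,000 − $201,000) × 2.35% × 190/365 = $2,177.4521
22 Oct – 31 Dec 2022: 71 days, exemption $66,000 → ($379,000 − $66,000) × 2.35% × 71/365 = $1,430.7959
Total = $5,791.1082

$5,791.11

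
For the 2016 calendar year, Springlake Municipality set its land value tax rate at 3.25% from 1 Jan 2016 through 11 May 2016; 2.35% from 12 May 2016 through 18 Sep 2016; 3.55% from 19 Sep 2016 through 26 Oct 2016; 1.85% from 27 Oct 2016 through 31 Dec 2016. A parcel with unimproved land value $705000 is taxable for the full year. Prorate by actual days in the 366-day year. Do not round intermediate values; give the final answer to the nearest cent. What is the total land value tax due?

$19098.57

1 Jan – 11 May 2016: 132 days at 3.25% → $705000 × 3.25% × 132/366 = $8263.5246
12 May – 18 Sep 2016: 130 days at 2.35% → $705000 × 2.35% × 130/366 = $5884.6311
19 Sep – 26 Oct 2016: 38 days at 3.55% → $705000 × 3.55% × 38/366 = $2598.4836
27 Oct – 31 Dec 2016: 66 days at 1.85% → $705000 × 1.85% × 66/366 = $2351.9262
Total = $19098.5656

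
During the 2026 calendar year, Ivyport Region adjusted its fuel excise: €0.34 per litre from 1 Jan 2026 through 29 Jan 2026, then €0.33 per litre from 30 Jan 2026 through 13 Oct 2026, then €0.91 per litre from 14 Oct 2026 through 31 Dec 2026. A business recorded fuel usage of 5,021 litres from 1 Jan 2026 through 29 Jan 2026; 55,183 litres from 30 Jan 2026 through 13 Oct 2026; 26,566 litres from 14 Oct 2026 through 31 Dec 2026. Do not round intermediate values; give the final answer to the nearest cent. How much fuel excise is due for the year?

€44092.59

1 Jan – 29 Jan 2026: 5,021 litres at €0.34/litre → €1707.14
30 Jan – 13 Oct 2026: 55,183 litres at €0.33/litre → €18210.39
14 Oct – 31 Dec 2026: 26,566 litres at €0.91/litre → €24175.06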